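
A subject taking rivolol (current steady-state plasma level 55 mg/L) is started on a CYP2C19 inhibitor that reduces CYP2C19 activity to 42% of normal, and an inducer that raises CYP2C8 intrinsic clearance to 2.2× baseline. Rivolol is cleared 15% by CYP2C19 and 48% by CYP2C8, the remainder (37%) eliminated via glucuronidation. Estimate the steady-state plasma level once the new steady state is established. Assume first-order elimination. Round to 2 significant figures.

37 mg/L

The CYP2C19 pathway (15% of clearance) falls to 0.42× activity: 0.15 × 0.42 = 0.063.
The CYP2C8 pathway (48% of clearance) rises to 2.2× activity: 0.48 × 2.2 = 1.056.
Non-CYP routes (37%) are unchanged.
New clearance relative to baseline: 0.063 + 1.056 + 0.37 = 1.489.
New steady-state plasma level = 55 / 1.489 = 37 mg/L (concentration scales inversely with clearance).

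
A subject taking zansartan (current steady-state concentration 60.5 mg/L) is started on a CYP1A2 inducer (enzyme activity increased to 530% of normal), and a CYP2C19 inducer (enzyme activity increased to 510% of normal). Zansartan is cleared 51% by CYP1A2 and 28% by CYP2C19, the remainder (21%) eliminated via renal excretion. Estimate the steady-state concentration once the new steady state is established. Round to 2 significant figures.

14 mg/L

The CYP1A2 pathway (51% of clearance) increases to 5.3× activity: 0.51 × 5.3 = 2.703.
The CYP2C19 pathway (28% of clearance) is boosted to 5.1× activity: 0.28 × 5.1 = 1.428.
The remaining 21% of clearance is unaffected.
Relative clearance = 2.703 + 1.428 + 0.21 = 4.341.
Steady-state concentration ∝ 1/CL: new value = 60.5 / 4.341 = 14 mg/L.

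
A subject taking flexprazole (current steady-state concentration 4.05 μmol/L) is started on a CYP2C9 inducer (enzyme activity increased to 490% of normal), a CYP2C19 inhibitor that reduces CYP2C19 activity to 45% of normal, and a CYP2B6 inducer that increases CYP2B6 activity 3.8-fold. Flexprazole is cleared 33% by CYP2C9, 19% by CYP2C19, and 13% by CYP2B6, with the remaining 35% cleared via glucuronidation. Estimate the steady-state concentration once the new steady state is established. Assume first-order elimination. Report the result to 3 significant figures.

The CYP2C9 pathway (33% of clearance) is boosted to 4.9× activity: 0.33 × 4.9 = 1.617.
The CYP2C19 pathway (19% of clearance) is reduced to 0.45× activity: 0.19 × 0.45 = 0.0855.
The CYP2B6 pathway (13% of clearance) rises to 3.8× activity: 0.13 × 3.8 = 0.494.
Non-CYP routes (35%) are unchanged.
New clearance relative to baseline: 1.617 + 0.0855 + 0.494 + 0.35 = 2.5465.
Steady-state concentration ∝ 1/CL: new value = 4.05 / 2.5465 = 1.59 μmol/L.

1.59 μmol/L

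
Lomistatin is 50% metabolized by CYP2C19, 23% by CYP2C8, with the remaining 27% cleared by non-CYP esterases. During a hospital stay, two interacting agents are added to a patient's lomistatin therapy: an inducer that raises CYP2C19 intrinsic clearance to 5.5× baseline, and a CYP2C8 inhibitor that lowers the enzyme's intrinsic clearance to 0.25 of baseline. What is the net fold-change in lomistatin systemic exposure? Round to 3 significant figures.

The CYP2C19 pathway (50% of clearance) is boosted to 5.5× activity: 0.5 × 5.5 = 2.75.
The CYP2C8 pathway (23% of clearance) is reduced to 0.25× activity: 0.23 × 0.25 = 0.0575.
The remaining 27% of clearance is unaffected.
CL_new/CL_old = 2.75 + 0.0575 + 0.27 = 3.0775.
Net systemic exposure ratio = 1 / 3.0775 = 0.325.

0.325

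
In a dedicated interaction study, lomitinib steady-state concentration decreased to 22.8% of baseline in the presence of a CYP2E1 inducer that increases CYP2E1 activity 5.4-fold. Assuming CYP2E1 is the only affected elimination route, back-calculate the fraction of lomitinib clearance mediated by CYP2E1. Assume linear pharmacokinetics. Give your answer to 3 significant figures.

Let x = fm,CYP2E1. Because steady-state concentration ∝ 1/CL, relative clearance rose to 1/0.228 = 4.386.
Only the CYP2E1 route changed, so 4.386 = x·5.4 + (1 − x), giving x = 0.770.

0.770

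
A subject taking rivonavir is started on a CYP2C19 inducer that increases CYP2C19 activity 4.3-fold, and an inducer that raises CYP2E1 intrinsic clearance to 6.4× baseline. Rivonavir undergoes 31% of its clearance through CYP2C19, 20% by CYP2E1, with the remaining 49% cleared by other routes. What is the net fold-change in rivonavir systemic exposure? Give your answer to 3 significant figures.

CYP2C19: 0.31 × 4.3 = 1.333
CYP2E1: 0.2 × 6.4 = 1.28
Other: 0.49 (unchanged)
CL_new/CL_old = 1.333 + 1.28 + 0.49 = 3.103.
Net systemic exposure ratio = 1 / 3.103 = 0.322.

0.322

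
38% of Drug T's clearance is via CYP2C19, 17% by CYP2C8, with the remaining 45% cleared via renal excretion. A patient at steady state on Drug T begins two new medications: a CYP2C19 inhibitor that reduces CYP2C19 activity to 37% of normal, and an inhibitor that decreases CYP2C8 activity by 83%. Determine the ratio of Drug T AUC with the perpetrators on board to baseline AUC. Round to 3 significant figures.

The CYP2C19 pathway (38% of clearance) falls to 0.37× activity: 0.38 × 0.37 = 0.1406.
The CYP2C8 pathway (17% of clearance) drops to 0.17× activity: 0.17 × 0.17 = 0.0289.
Non-CYP routes (45%) are unchanged.
New clearance relative to baseline: 0.1406 + 0.0289 + 0.45 = 0.6195.
Because AUC varies inversely with clearance, the combined effect is 1 / 0.6195 = 1.61.

1.61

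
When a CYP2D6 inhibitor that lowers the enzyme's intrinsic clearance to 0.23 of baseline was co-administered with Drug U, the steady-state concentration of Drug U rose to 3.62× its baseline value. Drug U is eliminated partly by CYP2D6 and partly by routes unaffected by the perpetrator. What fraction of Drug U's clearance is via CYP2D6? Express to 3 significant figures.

CL'/CL = 1 / 3.62 = 0.2762
0.23·fm + (1 − fm) = 0.2762
fm = (0.2762 − 1) / (0.23 − 1) = 0.940

0.940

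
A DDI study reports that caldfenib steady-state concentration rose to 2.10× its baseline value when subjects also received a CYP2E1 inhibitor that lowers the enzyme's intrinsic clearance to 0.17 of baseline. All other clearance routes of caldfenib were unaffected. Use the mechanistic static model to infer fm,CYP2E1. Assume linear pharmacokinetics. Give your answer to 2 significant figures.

Let x = fm,CYP2E1. Because steady-state concentration ∝ 1/CL, relative clearance fell to 1/2.10 = 0.4762.
Setting x·0.17 + (1 − x) = 0.4762 and solving: x = (0.4762 − 1)/(0.17 − 1) = 0.63.

0.63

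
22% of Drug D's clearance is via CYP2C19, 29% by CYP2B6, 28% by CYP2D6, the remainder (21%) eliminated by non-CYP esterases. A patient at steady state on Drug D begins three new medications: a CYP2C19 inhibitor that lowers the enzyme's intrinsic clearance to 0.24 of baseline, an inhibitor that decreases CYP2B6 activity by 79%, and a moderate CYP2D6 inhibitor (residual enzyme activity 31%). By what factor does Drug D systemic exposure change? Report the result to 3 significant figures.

2.44

CYP2C19: 0.22 × 0.24 = 0.0528
CYP2B6: 0.29 × 0.21 = 0.0609
CYP2D6: 0.28 × 0.31 = 0.0868
Other: 0.21 (unchanged)
New clearance relative to baseline: 0.0528 + 0.0609 + 0.0868 + 0.21 = 0.4105.
Because systemic exposure varies inversely with clearance, the combined effect is 1 / 0.4105 = 2.44.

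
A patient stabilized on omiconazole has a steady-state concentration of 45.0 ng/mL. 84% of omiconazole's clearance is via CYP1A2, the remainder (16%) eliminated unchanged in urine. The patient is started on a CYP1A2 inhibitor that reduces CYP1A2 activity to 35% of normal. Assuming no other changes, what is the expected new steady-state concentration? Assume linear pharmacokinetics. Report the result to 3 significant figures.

99.1 ng/mL

The CYP1A2 pathway (84% of clearance) drops to 0.35× activity: 0.84 × 0.35 = 0.294.
Non-CYP routes (16%) are unchanged.
CL_new/CL_old = 0.294 + 0.16 = 0.454.
Steady-state concentration ∝ 1/CL, so new value = 45.0 / 0.454 = 99.1 ng/mL.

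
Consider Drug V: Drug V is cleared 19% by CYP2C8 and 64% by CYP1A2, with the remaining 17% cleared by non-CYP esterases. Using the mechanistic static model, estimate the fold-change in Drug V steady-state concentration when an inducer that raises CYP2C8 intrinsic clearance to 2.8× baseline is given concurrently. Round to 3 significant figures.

The CYP2C8 pathway (19% of clearance) rises to 2.8× activity: 0.19 × 2.8 = 0.532.
CYP1A2 (64%) and the residual 17% are unaffected.
Relative clearance = 0.532 + 0.64 + 0.17 = 1.342.
Since steady-state concentration ∝ 1/CL, the ratio is 1 / 1.342 = 0.745.

0.745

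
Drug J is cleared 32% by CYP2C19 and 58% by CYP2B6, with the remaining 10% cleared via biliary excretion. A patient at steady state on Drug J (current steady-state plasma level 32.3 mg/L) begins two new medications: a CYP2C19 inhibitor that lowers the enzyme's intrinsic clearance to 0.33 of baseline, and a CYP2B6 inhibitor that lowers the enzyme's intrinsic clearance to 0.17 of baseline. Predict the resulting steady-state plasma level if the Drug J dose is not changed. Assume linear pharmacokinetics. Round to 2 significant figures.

1.1 × 10² mg/L

The CYP2C19 pathway (32% of clearance) drops to 0.33× activity: 0.32 × 0.33 = 0.1056.
The CYP2B6 pathway (58% of clearance) is reduced to 0.17× activity: 0.58 × 0.17 = 0.0986.
Non-CYP routes (10%) are unchanged.
Relative clearance = 0.1056 + 0.0986 + 0.1 = 0.3042.
Dividing the baseline by the relative clearance: 32.3 / 0.3042 = 1.1 × 10² mg/L.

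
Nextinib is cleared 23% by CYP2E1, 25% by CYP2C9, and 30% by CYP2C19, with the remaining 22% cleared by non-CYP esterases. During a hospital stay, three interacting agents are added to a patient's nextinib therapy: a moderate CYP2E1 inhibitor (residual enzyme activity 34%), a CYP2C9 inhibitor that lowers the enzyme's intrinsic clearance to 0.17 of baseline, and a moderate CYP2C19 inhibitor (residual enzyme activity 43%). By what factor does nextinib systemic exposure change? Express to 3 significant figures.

The CYP2E1 pathway (23% of clearance) falls to 0.34× activity: 0.23 × 0.34 = 0.0782.
The CYP2C9 pathway (25% of clearance) falls to 0.17× activity: 0.25 × 0.17 = 0.0425.
The CYP2C19 pathway (30% of clearance) falls to 0.43× activity: 0.3 × 0.43 = 0.129.
Non-CYP routes (22%) are unchanged.
Relative clearance = 0.0782 + 0.0425 + 0.129 + 0.22 = 0.4697.
Because systemic exposure varies inversely with clearance, the combined effect is 1 / 0.4697 = 2.13.

2.13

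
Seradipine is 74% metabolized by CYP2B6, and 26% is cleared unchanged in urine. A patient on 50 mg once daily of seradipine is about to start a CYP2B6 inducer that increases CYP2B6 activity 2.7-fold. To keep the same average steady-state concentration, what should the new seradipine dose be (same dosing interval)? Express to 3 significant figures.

The CYP2B6 pathway (74% of clearance) increases to 2.7× activity: 0.74 × 2.7 = 1.998.
The remaining 26% of clearance is unaffected.
Relative clearance = 1.998 + 0.26 = 2.258.
Exposure is unchanged when dose changes in proportion to clearance. New dose = 50 mg × 2.258 = 113 mg.

113 mg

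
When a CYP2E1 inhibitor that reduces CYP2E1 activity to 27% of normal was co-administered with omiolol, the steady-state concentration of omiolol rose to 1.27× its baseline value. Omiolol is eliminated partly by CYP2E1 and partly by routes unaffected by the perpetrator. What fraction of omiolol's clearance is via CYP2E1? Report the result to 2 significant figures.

Let fm be the CYP2E1 fraction. New clearance relative to baseline = fm × 0.27 + (1 − fm).
Steady-state concentration ratio = 1 / (new CL fraction), so new CL fraction = 1 / 1.27 = 0.7874.
fm × 0.27 + 1 − fm = 0.7874  ⇒  fm × (0.27 − 1) = −0.2126  ⇒  fm = 0.29.

0.29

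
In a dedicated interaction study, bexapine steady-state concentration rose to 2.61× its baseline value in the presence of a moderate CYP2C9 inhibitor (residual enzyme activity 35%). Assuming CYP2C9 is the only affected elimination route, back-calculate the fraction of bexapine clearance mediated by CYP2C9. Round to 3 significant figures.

0.949

Call the CYP2C9 fraction fm. After the interaction, CL_new/CL_old = fm × 0.35 + (1 − fm).
Steady-state concentration ratio = 1 / (new CL fraction), so new CL fraction = 1 / 2.61 = 0.3831.
fm × 0.35 + 1 − fm = 0.3831  ⇒  fm × (0.35 − 1) = −0.6169  ⇒  fm = 0.949.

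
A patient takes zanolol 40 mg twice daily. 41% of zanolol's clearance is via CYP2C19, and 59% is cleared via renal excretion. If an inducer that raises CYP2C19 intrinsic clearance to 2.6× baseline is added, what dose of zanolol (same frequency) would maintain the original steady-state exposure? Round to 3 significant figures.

CYP2C19: 0.41 × 2.6 = 1.066
Other: 0.59 (unchanged)
CL_new/CL_old = 1.066 + 0.59 = 1.656.
Css,avg = (dose rate)/CL, so holding Css fixed requires dose ∝ CL: 40 × 1.656 = 66.2 mg.

66.2 mg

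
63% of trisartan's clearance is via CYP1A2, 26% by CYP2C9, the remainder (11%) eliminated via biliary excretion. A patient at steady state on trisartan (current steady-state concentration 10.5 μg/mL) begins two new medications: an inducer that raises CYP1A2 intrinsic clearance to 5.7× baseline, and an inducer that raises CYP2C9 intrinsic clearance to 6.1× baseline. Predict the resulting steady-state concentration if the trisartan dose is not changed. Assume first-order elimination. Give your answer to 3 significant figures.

1.99 μg/mL

The CYP1A2 pathway (63% of clearance) increases to 5.7× activity: 0.63 × 5.7 = 3.591.
The CYP2C9 pathway (26% of clearance) increases to 6.1× activity: 0.26 × 6.1 = 1.586.
The remaining 11% of clearance is unaffected.
CL_new/CL_old = 3.591 + 1.586 + 0.11 = 5.287.
Steady-state concentration ∝ 1/CL: new value = 10.5 / 5.287 = 1.99 μg/mL.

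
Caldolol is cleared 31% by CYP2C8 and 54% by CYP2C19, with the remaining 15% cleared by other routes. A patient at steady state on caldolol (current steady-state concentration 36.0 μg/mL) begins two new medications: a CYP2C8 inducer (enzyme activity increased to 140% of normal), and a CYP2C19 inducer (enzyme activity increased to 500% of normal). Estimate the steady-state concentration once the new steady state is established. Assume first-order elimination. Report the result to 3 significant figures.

The CYP2C8 pathway (31% of clearance) is boosted to 1.4× activity: 0.31 × 1.4 = 0.434.
The CYP2C19 pathway (54% of clearance) is boosted to 5× activity: 0.54 × 5 = 2.7.
Non-CYP routes (15%) are unchanged.
Relative clearance = 0.434 + 2.7 + 0.15 = 3.284.
Dividing the baseline by the relative clearance: 36.0 / 3.284 = 11.0 μg/mL.

11.0 μg/mL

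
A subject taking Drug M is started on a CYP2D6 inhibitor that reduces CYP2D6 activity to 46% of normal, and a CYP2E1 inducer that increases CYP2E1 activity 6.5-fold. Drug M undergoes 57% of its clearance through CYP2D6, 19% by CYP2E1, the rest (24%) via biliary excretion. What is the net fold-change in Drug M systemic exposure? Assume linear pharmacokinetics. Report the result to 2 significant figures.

0.58

CYP2D6: 0.57 × 0.46 = 0.2622
CYP2E1: 0.19 × 6.5 = 1.235
Other: 0.24 (unchanged)
CL_new/CL_old = 0.2622 + 1.235 + 0.24 = 1.7372.
Net systemic exposure ratio = 1 / 1.7372 = 0.58.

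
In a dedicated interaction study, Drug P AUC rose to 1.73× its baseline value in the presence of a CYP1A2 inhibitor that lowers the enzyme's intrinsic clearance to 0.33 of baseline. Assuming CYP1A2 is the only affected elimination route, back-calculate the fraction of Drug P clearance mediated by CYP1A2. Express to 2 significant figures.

0.63

Write x for the fraction cleared via CYP1A2. The observed AUC change means clearance fell to 1/1.73 = 0.578 of baseline.
Only the CYP1A2 route changed, so 0.578 = x·0.33 + (1 − x), giving x = 0.63.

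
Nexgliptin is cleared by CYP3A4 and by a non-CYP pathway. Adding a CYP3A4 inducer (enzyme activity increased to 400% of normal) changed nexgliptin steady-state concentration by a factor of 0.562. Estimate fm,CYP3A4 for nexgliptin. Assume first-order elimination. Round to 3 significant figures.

0.260

CL'/CL = 1 / 0.562 = 1.779
4·fm + (1 − fm) = 1.779
fm = (1.779 − 1) / (4 − 1) = 0.260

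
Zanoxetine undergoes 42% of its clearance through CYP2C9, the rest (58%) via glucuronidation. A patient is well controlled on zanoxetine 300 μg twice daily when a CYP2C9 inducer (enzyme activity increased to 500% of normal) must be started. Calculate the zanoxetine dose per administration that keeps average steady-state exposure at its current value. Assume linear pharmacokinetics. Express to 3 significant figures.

The CYP2C9 pathway (42% of clearance) increases to 5× activity: 0.42 × 5 = 2.1.
Non-CYP routes (58%) are unchanged.
Relative clearance = 2.1 + 0.58 = 2.68.
To maintain the same steady-state level, dose must scale with clearance: new dose = 300 × 2.68 = 804 μg.

804 μg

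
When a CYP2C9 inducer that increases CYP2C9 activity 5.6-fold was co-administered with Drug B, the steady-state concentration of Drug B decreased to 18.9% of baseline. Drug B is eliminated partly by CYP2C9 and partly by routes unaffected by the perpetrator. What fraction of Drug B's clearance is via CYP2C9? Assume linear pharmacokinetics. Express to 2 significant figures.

Let x = fm,CYP2C9. Because steady-state concentration ∝ 1/CL, relative clearance rose to 1/0.189 = 5.291.
Setting x·5.6 + (1 − x) = 5.291 and solving: x = (5.291 − 1)/(5.6 − 1) = 0.93.

0.93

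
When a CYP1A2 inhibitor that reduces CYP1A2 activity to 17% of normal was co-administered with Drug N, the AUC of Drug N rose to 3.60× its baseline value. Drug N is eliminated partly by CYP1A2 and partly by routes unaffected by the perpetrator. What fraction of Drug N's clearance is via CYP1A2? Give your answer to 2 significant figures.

CL'/CL = 1 / 3.60 = 0.2778
0.17·fm + (1 − fm) = 0.2778
fm = (0.2778 − 1) / (0.17 − 1) = 0.87

0.87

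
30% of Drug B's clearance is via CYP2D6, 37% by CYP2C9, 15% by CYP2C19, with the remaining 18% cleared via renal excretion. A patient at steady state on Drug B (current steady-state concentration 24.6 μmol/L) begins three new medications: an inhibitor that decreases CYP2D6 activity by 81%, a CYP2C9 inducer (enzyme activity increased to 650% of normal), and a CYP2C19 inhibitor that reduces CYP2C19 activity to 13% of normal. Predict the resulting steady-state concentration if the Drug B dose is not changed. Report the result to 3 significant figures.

The CYP2D6 pathway (30% of clearance) drops to 0.19× activity: 0.3 × 0.19 = 0.057.
The CYP2C9 pathway (37% of clearance) rises to 6.5× activity: 0.37 × 6.5 = 2.405.
The CYP2C19 pathway (15% of clearance) is reduced to 0.13× activity: 0.15 × 0.13 = 0.0195.
Non-CYP routes (18%) are unchanged.
Relative clearance = 0.057 + 2.405 + 0.0195 + 0.18 = 2.6615.
Steady-state concentration ∝ 1/CL: new value = 24.6 / 2.6615 = 9.24 μmol/L.

9.24 μmol/L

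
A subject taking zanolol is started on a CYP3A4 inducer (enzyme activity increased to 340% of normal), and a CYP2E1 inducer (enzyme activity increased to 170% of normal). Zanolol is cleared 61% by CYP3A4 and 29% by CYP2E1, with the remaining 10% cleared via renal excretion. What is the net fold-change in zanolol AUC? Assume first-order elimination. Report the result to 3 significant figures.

0.375

The CYP3A4 pathway (61% of clearance) is boosted to 3.4× activity: 0.61 × 3.4 = 2.074.
The CYP2E1 pathway (29% of clearance) increases to 1.7× activity: 0.29 × 1.7 = 0.493.
Non-CYP routes (10%) are unchanged.
CL_new/CL_old = 2.074 + 0.493 + 0.1 = 2.667.
Net AUC ratio = 1 / 2.667 = 0.375.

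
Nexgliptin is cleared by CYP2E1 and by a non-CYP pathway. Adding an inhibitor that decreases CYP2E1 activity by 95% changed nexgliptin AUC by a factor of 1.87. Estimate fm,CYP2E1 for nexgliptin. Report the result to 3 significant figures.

0.490

Call the CYP2E1 fraction fm. After the interaction, CL_new/CL_old = fm × 0.05 + (1 − fm).
AUC ratio = 1 / (new CL fraction), so new CL fraction = 1 / 1.87 = 0.5348.
fm × 0.05 + 1 − fm = 0.5348  ⇒  fm × (0.05 − 1) = −0.4652  ⇒  fm = 0.490.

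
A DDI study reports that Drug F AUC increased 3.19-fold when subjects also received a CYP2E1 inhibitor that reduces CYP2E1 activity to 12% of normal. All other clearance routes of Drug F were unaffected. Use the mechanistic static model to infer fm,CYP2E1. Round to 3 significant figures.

0.780

Call the CYP2E1 fraction fm. After the interaction, CL_new/CL_old = fm × 0.12 + (1 − fm).
AUC ratio = 1 / (new CL fraction), so new CL fraction = 1 / 3.19 = 0.3135.
fm × 0.12 + 1 − fm = 0.3135  ⇒  fm × (0.12 − 1) = −0.6865  ⇒  fm = 0.780.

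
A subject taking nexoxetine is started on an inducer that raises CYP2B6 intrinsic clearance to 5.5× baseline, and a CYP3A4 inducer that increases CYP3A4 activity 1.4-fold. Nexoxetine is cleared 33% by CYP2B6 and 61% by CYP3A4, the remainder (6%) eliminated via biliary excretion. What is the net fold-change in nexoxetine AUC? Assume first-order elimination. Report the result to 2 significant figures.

The CYP2B6 pathway (33% of clearance) increases to 5.5× activity: 0.33 × 5.5 = 1.815.
The CYP3A4 pathway (61% of clearance) increases to 1.4× activity: 0.61 × 1.4 = 0.854.
Non-CYP routes (6%) are unchanged.
New clearance relative to baseline: 1.815 + 0.854 + 0.06 = 2.729.
Net AUC ratio = 1 / 2.729 = 0.37.

0.37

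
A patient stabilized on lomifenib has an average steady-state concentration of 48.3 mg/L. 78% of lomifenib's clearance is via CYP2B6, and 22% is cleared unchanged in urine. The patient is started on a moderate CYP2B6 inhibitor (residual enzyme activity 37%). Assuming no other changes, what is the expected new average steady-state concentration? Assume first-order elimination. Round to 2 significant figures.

The CYP2B6 pathway (78% of clearance) falls to 0.37× activity: 0.78 × 0.37 = 0.2886.
Non-CYP routes (22%) are unchanged.
New clearance relative to baseline: 0.2886 + 0.22 = 0.5086.
New average steady-state concentration = baseline ÷ relative clearance = 48.3 / 0.5086 = 95 mg/L.

95 mg/L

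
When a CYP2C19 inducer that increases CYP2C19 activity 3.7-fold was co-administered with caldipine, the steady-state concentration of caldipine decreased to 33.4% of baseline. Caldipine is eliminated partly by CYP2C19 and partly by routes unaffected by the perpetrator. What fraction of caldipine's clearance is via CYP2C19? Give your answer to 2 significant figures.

0.74

Let x = fm,CYP2C19. Because steady-state concentration ∝ 1/CL, relative clearance rose to 1/0.334 = 2.994.
Setting x·3.7 + (1 − x) = 2.994 and solving: x = (2.994 − 1)/(3.7 − 1) = 0.74.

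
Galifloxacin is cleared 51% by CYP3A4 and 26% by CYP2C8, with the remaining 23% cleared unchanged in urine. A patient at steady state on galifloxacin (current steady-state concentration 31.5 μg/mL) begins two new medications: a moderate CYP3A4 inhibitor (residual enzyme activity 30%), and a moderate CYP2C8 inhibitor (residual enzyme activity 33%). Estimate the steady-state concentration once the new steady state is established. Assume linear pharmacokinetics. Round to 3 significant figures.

67.2 μg/mL

The CYP3A4 pathway (51% of clearance) drops to 0.3× activity: 0.51 × 0.3 = 0.153.
The CYP2C8 pathway (26% of clearance) falls to 0.33× activity: 0.26 × 0.33 = 0.0858.
Non-CYP routes (23%) are unchanged.
New clearance relative to baseline: 0.153 + 0.0858 + 0.23 = 0.4688.
New steady-state concentration = 31.5 / 0.4688 = 67.2 μg/mL (concentration scales inversely with clearance).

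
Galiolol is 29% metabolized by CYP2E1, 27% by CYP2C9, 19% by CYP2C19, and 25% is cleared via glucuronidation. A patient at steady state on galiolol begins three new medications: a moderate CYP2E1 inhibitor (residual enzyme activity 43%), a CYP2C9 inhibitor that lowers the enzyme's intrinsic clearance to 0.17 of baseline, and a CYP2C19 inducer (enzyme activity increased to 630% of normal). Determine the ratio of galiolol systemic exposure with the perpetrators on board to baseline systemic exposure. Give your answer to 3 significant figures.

The CYP2E1 pathway (29% of clearance) is reduced to 0.43× activity: 0.29 × 0.43 = 0.1247.
The CYP2C9 pathway (27% of clearance) falls to 0.17× activity: 0.27 × 0.17 = 0.0459.
The CYP2C19 pathway (19% of clearance) increases to 6.3× activity: 0.19 × 6.3 = 1.197.
The remaining 25% of clearance is unaffected.
Relative clearance = 0.1247 + 0.0459 + 1.197 + 0.25 = 1.6176.
Systemic exposure ∝ 1/CL: fold-change = 1 / 1.6176 = 0.618.

0.618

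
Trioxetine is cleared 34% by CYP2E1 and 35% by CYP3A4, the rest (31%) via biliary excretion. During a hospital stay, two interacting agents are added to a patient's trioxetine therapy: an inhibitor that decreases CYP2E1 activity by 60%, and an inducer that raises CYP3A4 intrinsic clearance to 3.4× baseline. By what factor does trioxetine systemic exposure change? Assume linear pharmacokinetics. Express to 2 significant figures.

The CYP2E1 pathway (34% of clearance) falls to 0.4× activity: 0.34 × 0.4 = 0.136.
The CYP3A4 pathway (35% of clearance) increases to 3.4× activity: 0.35 × 3.4 = 1.19.
Non-CYP routes (31%) are unchanged.
CL_new/CL_old = 0.136 + 1.19 + 0.31 = 1.636.
Net systemic exposure ratio = 1 / 1.636 = 0.61.

0.61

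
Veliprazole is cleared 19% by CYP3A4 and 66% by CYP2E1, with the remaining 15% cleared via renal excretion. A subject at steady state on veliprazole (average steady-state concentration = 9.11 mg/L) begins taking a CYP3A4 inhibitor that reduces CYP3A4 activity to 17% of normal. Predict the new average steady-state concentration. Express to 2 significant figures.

11 mg/L

CYP3A4: 0.19 × 0.17 = 0.0323
CYP2E1: 0.66 (unchanged)
Other: 0.15 (unchanged)
CL_new/CL_old = 0.0323 + 0.66 + 0.15 = 0.8423.
With dosing unchanged, average steady-state concentration scales as 1/CL: 9.11 / 0.8423 = 11 mg/L.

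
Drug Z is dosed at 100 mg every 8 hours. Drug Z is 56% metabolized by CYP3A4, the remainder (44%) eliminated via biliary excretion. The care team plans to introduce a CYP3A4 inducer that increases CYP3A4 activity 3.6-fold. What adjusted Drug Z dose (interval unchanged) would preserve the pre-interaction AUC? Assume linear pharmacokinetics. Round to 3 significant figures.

246 mg

The CYP3A4 pathway (56% of clearance) is boosted to 3.6× activity: 0.56 × 3.6 = 2.016.
The remaining 44% of clearance is unaffected.
Relative clearance = 2.016 + 0.44 = 2.456.
Css,avg = (dose rate)/CL, so holding Css fixed requires dose ∝ CL: 100 × 2.456 = 246 mg.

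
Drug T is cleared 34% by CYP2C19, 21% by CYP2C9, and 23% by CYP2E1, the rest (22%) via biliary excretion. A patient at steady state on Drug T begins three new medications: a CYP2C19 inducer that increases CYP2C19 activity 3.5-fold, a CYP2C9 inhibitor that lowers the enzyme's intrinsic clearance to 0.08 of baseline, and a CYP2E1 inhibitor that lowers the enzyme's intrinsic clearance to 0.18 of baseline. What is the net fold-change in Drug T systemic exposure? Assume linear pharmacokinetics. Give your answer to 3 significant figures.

CYP2C19: 0.34 × 3.5 = 1.19
CYP2C9: 0.21 × 0.08 = 0.0168
CYP2E1: 0.23 × 0.18 = 0.0414
Other: 0.22 (unchanged)
CL_new/CL_old = 1.19 + 0.0168 + 0.0414 + 0.22 = 1.4682.
Systemic exposure ∝ 1/CL: fold-change = 1 / 1.4682 = 0.681.

0.681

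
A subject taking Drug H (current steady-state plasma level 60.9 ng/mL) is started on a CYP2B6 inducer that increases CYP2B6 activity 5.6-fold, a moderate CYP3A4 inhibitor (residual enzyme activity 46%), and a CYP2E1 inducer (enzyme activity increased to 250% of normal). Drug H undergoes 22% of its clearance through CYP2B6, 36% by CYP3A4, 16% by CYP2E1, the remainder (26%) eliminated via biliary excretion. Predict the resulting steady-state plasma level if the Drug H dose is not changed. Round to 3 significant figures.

The CYP2B6 pathway (22% of clearance) increases to 5.6× activity: 0.22 × 5.6 = 1.232.
The CYP3A4 pathway (36% of clearance) drops to 0.46× activity: 0.36 × 0.46 = 0.1656.
The CYP2E1 pathway (16% of clearance) is boosted to 2.5× activity: 0.16 × 2.5 = 0.4.
The remaining 26% of clearance is unaffected.
CL_new/CL_old = 1.232 + 0.1656 + 0.4 + 0.26 = 2.0576.
Dividing the baseline by the relative clearance: 60.9 / 2.0576 = 29.6 ng/mL.

29.6 ng/mL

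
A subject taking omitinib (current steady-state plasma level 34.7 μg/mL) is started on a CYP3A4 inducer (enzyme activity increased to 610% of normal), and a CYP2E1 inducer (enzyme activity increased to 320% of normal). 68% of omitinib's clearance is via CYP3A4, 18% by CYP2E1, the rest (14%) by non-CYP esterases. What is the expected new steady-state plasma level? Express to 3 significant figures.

CYP3A4: 0.68 × 6.1 = 4.148
CYP2E1: 0.18 × 3.2 = 0.576
Other: 0.14 (unchanged)
Relative clearance = 4.148 + 0.576 + 0.14 = 4.864.
New steady-state plasma level = 34.7 / 4.864 = 7.13 μg/mL (concentration scales inversely with clearance).

7.13 μg/mL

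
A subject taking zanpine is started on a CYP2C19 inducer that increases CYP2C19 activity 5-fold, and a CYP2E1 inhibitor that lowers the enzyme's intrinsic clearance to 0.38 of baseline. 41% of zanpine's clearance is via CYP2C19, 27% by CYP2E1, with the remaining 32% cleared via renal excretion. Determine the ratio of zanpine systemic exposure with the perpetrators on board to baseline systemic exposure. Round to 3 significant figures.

The CYP2C19 pathway (41% of clearance) rises to 5× activity: 0.41 × 5 = 2.05.
The CYP2E1 pathway (27% of clearance) drops to 0.38× activity: 0.27 × 0.38 = 0.1026.
Non-CYP routes (32%) are unchanged.
New clearance relative to baseline: 2.05 + 0.1026 + 0.32 = 2.4726.
Net systemic exposure ratio = 1 / 2.4726 = 0.404.

0.404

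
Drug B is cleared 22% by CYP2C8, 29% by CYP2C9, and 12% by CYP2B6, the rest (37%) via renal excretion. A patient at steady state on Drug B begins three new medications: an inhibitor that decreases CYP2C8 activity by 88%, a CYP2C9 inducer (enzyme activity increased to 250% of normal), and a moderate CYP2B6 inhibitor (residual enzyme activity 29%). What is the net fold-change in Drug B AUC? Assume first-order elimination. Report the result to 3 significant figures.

0.865

CYP2C8: 0.22 × 0.12 = 0.0264
CYP2C9: 0.29 × 2.5 = 0.725
CYP2B6: 0.12 × 0.29 = 0.0348
Other: 0.37 (unchanged)
CL_new/CL_old = 0.0264 + 0.725 + 0.0348 + 0.37 = 1.1562.
Net AUC ratio = 1 / 1.1562 = 0.865.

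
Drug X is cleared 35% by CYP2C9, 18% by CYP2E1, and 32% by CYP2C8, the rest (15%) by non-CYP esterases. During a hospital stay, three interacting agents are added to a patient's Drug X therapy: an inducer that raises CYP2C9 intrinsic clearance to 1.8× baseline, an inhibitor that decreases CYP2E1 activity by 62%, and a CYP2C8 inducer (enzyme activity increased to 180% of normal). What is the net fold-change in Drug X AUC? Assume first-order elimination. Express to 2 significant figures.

0.70

CYP2C9: 0.35 × 1.8 = 0.63
CYP2E1: 0.18 × 0.38 = 0.0684
CYP2C8: 0.32 × 1.8 = 0.576
Other: 0.15 (unchanged)
New clearance relative to baseline: 0.63 + 0.0684 + 0.576 + 0.15 = 1.4244.
Because AUC varies inversely with clearance, the combined effect is 1 / 1.4244 = 0.70.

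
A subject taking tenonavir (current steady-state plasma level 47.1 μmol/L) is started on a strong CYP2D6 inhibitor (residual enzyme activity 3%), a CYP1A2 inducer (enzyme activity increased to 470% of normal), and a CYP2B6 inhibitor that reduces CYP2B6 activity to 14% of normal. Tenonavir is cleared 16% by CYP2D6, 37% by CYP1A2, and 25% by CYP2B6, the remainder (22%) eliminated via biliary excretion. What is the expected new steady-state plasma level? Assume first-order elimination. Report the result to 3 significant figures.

23.6 μmol/L

The CYP2D6 pathway (16% of clearance) drops to 0.03× activity: 0.16 × 0.03 = 0.0048.
The CYP1A2 pathway (37% of clearance) is boosted to 4.7× activity: 0.37 × 4.7 = 1.739.
The CYP2B6 pathway (25% of clearance) falls to 0.14× activity: 0.25 × 0.14 = 0.035.
The remaining 22% of clearance is unaffected.
Relative clearance = 0.0048 + 1.739 + 0.035 + 0.22 = 1.9988.
Steady-state plasma level ∝ 1/CL: new value = 47.1 / 1.9988 = 23.6 μmol/L.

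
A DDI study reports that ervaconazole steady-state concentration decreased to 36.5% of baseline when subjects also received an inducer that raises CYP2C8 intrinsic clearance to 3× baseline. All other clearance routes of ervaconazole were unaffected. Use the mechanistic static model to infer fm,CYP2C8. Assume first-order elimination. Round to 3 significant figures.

0.870

CL'/CL = 1 / 0.365 = 2.74
3·fm + (1 − fm) = 2.74
fm = (2.74 − 1) / (3 − 1) = 0.870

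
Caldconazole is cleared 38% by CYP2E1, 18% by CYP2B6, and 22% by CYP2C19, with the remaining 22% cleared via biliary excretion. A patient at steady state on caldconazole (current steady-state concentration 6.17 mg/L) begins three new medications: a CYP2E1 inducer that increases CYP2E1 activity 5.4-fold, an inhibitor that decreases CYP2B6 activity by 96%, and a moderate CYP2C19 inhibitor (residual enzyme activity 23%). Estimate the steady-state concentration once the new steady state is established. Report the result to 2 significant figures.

2.6 mg/L

CYP2E1: 0.38 × 5.4 = 2.052
CYP2B6: 0.18 × 0.04 = 0.0072
CYP2C19: 0.22 × 0.23 = 0.0506
Other: 0.22 (unchanged)
New clearance relative to baseline: 2.052 + 0.0072 + 0.0506 + 0.22 = 2.3298.
New steady-state concentration = 6.17 / 2.3298 = 2.6 mg/L (concentration scales inversely with clearance).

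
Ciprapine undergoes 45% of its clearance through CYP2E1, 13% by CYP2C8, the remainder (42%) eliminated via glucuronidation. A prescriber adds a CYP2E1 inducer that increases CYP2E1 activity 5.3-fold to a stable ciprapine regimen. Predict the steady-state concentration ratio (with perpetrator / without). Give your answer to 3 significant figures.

0.341

The CYP2E1 pathway (45% of clearance) is boosted to 5.3× activity: 0.45 × 5.3 = 2.385.
CYP2C8 (13%) and the residual 42% are unaffected.
Relative clearance = 2.385 + 0.13 + 0.42 = 2.935.
Steady-state concentration is inversely proportional to clearance, so the fold-change is 1 / 2.935 = 0.341.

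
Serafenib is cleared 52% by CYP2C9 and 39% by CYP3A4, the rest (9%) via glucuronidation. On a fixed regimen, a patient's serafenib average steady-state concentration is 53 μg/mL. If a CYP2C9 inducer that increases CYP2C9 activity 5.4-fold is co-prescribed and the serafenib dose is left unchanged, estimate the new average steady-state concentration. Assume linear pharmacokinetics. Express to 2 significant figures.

16 μg/mL

The CYP2C9 pathway (52% of clearance) is boosted to 5.4× activity: 0.52 × 5.4 = 2.808.
CYP3A4 (39%) and the residual 9% are unaffected.
Relative clearance = 2.808 + 0.39 + 0.09 = 3.288.
Average steady-state concentration ∝ 1/CL, so new value = 53 / 3.288 = 16 μg/mL.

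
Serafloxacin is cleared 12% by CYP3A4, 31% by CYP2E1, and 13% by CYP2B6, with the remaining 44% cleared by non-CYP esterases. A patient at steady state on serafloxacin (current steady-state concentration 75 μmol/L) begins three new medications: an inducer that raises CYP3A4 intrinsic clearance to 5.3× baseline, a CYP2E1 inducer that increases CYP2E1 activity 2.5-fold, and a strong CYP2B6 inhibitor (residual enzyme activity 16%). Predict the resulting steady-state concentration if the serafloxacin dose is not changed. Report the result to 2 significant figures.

CYP3A4: 0.12 × 5.3 = 0.636
CYP2E1: 0.31 × 2.5 = 0.775
CYP2B6: 0.13 × 0.16 = 0.0208
Other: 0.44 (unchanged)
New clearance relative to baseline: 0.636 + 0.775 + 0.0208 + 0.44 = 1.8718.
New steady-state concentration = 75 / 1.8718 = 40 μmol/L (concentration scales inversely with clearance).

40 μmol/L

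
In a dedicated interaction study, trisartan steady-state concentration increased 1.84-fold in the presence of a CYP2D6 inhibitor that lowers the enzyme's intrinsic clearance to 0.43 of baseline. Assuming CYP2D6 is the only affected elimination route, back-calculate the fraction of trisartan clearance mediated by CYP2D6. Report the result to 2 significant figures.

Call the CYP2D6 fraction fm. After the interaction, CL_new/CL_old = fm × 0.43 + (1 − fm).
Steady-state concentration ratio = 1 / (new CL fraction), so new CL fraction = 1 / 1.84 = 0.5435.
fm × 0.43 + 1 − fm = 0.5435  ⇒  fm × (0.43 − 1) = −0.4565  ⇒  fm = 0.80.

0.80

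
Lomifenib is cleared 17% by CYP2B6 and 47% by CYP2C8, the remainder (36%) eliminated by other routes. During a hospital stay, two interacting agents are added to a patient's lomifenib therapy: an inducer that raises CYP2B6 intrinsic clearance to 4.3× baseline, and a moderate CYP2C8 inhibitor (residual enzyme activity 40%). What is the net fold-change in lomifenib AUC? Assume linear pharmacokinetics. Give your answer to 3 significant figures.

0.782

CYP2B6: 0.17 × 4.3 = 0.731
CYP2C8: 0.47 × 0.4 = 0.188
Other: 0.36 (unchanged)
Relative clearance = 0.731 + 0.188 + 0.36 = 1.279.
Because AUC varies inversely with clearance, the combined effect is 1 / 1.279 = 0.782.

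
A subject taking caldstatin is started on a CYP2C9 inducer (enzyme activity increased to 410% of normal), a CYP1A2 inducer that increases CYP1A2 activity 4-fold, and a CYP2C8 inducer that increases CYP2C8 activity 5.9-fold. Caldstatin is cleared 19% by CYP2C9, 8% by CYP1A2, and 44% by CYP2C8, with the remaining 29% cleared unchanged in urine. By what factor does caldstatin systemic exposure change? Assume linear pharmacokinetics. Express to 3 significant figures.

The CYP2C9 pathway (19% of clearance) is boosted to 4.1× activity: 0.19 × 4.1 = 0.779.
The CYP1A2 pathway (8% of clearance) increases to 4× activity: 0.08 × 4 = 0.32.
The CYP2C8 pathway (44% of clearance) increases to 5.9× activity: 0.44 × 5.9 = 2.596.
Non-CYP routes (29%) are unchanged.
CL_new/CL_old = 0.779 + 0.32 + 2.596 + 0.29 = 3.985.
Systemic exposure ∝ 1/CL: fold-change = 1 / 3.985 = 0.251.

0.251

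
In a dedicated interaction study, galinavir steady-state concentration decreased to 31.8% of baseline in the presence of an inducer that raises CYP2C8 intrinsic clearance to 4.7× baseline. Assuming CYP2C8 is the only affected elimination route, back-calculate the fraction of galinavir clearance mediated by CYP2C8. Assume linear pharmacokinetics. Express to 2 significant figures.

0.58

CL'/CL = 1 / 0.318 = 3.145
4.7·fm + (1 − fm) = 3.145
fm = (3.145 − 1) / (4.7 − 1) = 0.58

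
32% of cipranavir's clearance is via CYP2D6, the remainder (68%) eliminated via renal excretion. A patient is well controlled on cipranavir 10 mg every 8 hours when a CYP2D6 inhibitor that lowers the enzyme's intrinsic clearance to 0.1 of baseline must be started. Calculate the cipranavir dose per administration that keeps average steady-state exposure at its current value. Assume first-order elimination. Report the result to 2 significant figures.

7.1 mg

The CYP2D6 pathway (32% of clearance) falls to 0.1× activity: 0.32 × 0.1 = 0.032.
The remaining 68% of clearance is unaffected.
New clearance relative to baseline: 0.032 + 0.68 = 0.712.
To maintain the same steady-state level, dose must scale with clearance: new dose = 10 × 0.712 = 7.1 mg.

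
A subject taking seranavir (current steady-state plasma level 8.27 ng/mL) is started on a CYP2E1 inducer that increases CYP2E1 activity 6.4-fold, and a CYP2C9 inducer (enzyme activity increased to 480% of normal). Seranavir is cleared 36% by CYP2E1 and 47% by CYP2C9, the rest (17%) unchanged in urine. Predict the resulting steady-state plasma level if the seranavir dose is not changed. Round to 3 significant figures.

The CYP2E1 pathway (36% of clearance) rises to 6.4× activity: 0.36 × 6.4 = 2.304.
The CYP2C9 pathway (47% of clearance) increases to 4.8× activity: 0.47 × 4.8 = 2.256.
Non-CYP routes (17%) are unchanged.
Relative clearance = 2.304 + 2.256 + 0.17 = 4.73.
Steady-state plasma level ∝ 1/CL: new value = 8.27 / 4.73 = 1.75 ng/mL.

1.75 ng/mL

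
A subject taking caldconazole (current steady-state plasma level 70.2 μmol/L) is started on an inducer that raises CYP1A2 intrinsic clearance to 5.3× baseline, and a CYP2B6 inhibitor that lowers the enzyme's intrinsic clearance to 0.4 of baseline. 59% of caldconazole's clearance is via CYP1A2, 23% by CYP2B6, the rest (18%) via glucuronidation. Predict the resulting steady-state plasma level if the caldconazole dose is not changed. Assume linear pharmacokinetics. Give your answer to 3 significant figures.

20.7 μmol/L

The CYP1A2 pathway (59% of clearance) rises to 5.3× activity: 0.59 × 5.3 = 3.127.
The CYP2B6 pathway (23% of clearance) falls to 0.4× activity: 0.23 × 0.4 = 0.092.
The remaining 18% of clearance is unaffected.
New clearance relative to baseline: 3.127 + 0.092 + 0.18 = 3.399.
Dividing the baseline by the relative clearance: 70.2 / 3.399 = 20.7 μmol/L.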